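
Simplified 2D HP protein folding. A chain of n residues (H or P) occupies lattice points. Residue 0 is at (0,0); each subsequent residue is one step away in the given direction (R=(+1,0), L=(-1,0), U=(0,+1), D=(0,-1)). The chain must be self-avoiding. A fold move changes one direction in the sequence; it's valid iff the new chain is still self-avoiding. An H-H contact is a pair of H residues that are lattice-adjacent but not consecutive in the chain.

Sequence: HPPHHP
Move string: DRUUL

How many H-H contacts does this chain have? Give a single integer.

Answer: 1

Derivation:
Positions: [(0, 0), (0, -1), (1, -1), (1, 0), (1, 1), (0, 1)]
H-H contact: residue 0 @(0,0) - residue 3 @(1, 0)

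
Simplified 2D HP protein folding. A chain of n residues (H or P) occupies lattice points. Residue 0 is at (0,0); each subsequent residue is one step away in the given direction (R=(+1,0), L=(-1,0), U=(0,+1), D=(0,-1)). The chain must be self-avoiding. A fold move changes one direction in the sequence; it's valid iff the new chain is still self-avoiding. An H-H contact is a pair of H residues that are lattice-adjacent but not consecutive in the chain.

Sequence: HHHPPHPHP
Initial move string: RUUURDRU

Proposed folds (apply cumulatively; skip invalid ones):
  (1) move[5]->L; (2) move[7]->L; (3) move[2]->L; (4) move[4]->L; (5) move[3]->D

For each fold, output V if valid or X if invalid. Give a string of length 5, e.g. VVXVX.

Initial: RUUURDRU -> [(0, 0), (1, 0), (1, 1), (1, 2), (1, 3), (2, 3), (2, 2), (3, 2), (3, 3)]
Fold 1: move[5]->L => RUUURLRU INVALID (collision), skipped
Fold 2: move[7]->L => RUUURDRL INVALID (collision), skipped
Fold 3: move[2]->L => RULURDRU INVALID (collision), skipped
Fold 4: move[4]->L => RUUULDRU INVALID (collision), skipped
Fold 5: move[3]->D => RUUDRDRU INVALID (collision), skipped

Answer: XXXXX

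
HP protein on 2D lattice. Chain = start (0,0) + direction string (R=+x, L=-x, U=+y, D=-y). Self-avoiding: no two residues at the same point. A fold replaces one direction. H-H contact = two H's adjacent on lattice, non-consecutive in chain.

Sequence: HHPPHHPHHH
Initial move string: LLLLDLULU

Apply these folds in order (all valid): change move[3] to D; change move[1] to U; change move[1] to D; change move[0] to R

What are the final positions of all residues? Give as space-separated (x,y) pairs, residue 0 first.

Answer: (0,0) (1,0) (1,-1) (0,-1) (0,-2) (0,-3) (-1,-3) (-1,-2) (-2,-2) (-2,-1)

Derivation:
Initial moves: LLLLDLULU
Fold: move[3]->D => LLLDDLULU (positions: [(0, 0), (-1, 0), (-2, 0), (-3, 0), (-3, -1), (-3, -2), (-4, -2), (-4, -1), (-5, -1), (-5, 0)])
Fold: move[1]->U => LULDDLULU (positions: [(0, 0), (-1, 0), (-1, 1), (-2, 1), (-2, 0), (-2, -1), (-3, -1), (-3, 0), (-4, 0), (-4, 1)])
Fold: move[1]->D => LDLDDLULU (positions: [(0, 0), (-1, 0), (-1, -1), (-2, -1), (-2, -2), (-2, -3), (-3, -3), (-3, -2), (-4, -2), (-4, -1)])
Fold: move[0]->R => RDLDDLULU (positions: [(0, 0), (1, 0), (1, -1), (0, -1), (0, -2), (0, -3), (-1, -3), (-1, -2), (-2, -2), (-2, -1)])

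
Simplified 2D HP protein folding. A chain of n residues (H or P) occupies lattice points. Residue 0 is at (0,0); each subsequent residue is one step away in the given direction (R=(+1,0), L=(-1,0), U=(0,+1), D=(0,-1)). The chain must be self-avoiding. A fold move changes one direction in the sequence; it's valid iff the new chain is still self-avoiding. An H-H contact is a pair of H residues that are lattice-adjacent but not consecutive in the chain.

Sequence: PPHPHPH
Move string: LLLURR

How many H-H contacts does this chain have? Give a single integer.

Answer: 0

Derivation:
Positions: [(0, 0), (-1, 0), (-2, 0), (-3, 0), (-3, 1), (-2, 1), (-1, 1)]
No H-H contacts found.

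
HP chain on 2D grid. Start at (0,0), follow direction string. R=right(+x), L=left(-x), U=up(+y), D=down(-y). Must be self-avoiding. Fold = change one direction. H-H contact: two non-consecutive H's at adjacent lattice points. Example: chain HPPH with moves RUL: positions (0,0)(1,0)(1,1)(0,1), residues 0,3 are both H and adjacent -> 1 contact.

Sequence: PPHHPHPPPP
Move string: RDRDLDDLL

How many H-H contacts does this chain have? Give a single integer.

Positions: [(0, 0), (1, 0), (1, -1), (2, -1), (2, -2), (1, -2), (1, -3), (1, -4), (0, -4), (-1, -4)]
H-H contact: residue 2 @(1,-1) - residue 5 @(1, -2)

Answer: 1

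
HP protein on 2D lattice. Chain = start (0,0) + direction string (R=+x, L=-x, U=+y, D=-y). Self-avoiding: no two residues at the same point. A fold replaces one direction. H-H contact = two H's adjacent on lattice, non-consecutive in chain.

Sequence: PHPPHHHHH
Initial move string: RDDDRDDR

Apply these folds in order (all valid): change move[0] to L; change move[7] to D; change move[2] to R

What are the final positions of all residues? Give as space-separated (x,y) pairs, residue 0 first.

Answer: (0,0) (-1,0) (-1,-1) (0,-1) (0,-2) (1,-2) (1,-3) (1,-4) (1,-5)

Derivation:
Initial moves: RDDDRDDR
Fold: move[0]->L => LDDDRDDR (positions: [(0, 0), (-1, 0), (-1, -1), (-1, -2), (-1, -3), (0, -3), (0, -4), (0, -5), (1, -5)])
Fold: move[7]->D => LDDDRDDD (positions: [(0, 0), (-1, 0), (-1, -1), (-1, -2), (-1, -3), (0, -3), (0, -4), (0, -5), (0, -6)])
Fold: move[2]->R => LDRDRDDD (positions: [(0, 0), (-1, 0), (-1, -1), (0, -1), (0, -2), (1, -2), (1, -3), (1, -4), (1, -5)])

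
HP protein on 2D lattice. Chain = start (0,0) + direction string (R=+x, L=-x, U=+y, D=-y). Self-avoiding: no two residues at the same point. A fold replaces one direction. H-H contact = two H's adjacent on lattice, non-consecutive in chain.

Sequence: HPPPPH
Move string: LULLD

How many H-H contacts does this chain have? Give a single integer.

Positions: [(0, 0), (-1, 0), (-1, 1), (-2, 1), (-3, 1), (-3, 0)]
No H-H contacts found.

Answer: 0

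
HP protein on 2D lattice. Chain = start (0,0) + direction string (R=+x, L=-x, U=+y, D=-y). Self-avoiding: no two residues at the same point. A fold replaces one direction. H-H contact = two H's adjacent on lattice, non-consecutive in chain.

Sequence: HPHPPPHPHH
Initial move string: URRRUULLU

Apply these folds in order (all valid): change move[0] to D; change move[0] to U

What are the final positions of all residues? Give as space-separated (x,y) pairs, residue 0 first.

Initial moves: URRRUULLU
Fold: move[0]->D => DRRRUULLU (positions: [(0, 0), (0, -1), (1, -1), (2, -1), (3, -1), (3, 0), (3, 1), (2, 1), (1, 1), (1, 2)])
Fold: move[0]->U => URRRUULLU (positions: [(0, 0), (0, 1), (1, 1), (2, 1), (3, 1), (3, 2), (3, 3), (2, 3), (1, 3), (1, 4)])

Answer: (0,0) (0,1) (1,1) (2,1) (3,1) (3,2) (3,3) (2,3) (1,3) (1,4)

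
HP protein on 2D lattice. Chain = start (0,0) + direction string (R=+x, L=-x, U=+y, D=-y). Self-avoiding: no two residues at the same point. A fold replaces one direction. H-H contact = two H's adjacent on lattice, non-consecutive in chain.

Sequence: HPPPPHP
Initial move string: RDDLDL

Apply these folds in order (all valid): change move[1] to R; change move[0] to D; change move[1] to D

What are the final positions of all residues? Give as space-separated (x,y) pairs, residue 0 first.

Initial moves: RDDLDL
Fold: move[1]->R => RRDLDL (positions: [(0, 0), (1, 0), (2, 0), (2, -1), (1, -1), (1, -2), (0, -2)])
Fold: move[0]->D => DRDLDL (positions: [(0, 0), (0, -1), (1, -1), (1, -2), (0, -2), (0, -3), (-1, -3)])
Fold: move[1]->D => DDDLDL (positions: [(0, 0), (0, -1), (0, -2), (0, -3), (-1, -3), (-1, -4), (-2, -4)])

Answer: (0,0) (0,-1) (0,-2) (0,-3) (-1,-3) (-1,-4) (-2,-4)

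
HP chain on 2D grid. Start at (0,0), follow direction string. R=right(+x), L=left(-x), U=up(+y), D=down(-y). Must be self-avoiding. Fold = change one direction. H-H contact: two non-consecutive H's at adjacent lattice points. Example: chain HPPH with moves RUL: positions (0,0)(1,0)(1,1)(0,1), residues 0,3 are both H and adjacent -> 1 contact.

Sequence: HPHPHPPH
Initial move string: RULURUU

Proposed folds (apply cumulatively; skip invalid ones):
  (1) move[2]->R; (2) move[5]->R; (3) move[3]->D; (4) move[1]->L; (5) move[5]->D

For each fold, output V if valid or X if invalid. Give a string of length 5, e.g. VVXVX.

Answer: VVVXX

Derivation:
Initial: RULURUU -> [(0, 0), (1, 0), (1, 1), (0, 1), (0, 2), (1, 2), (1, 3), (1, 4)]
Fold 1: move[2]->R => RURURUU VALID
Fold 2: move[5]->R => RURURRU VALID
Fold 3: move[3]->D => RURDRRU VALID
Fold 4: move[1]->L => RLRDRRU INVALID (collision), skipped
Fold 5: move[5]->D => RURDRDU INVALID (collision), skipped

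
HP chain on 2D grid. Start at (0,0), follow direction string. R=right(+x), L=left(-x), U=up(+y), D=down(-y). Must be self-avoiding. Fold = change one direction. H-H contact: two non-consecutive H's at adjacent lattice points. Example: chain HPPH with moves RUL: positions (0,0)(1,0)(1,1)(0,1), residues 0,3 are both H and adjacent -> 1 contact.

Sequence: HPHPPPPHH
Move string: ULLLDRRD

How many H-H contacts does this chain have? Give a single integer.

Positions: [(0, 0), (0, 1), (-1, 1), (-2, 1), (-3, 1), (-3, 0), (-2, 0), (-1, 0), (-1, -1)]
H-H contact: residue 0 @(0,0) - residue 7 @(-1, 0)
H-H contact: residue 2 @(-1,1) - residue 7 @(-1, 0)

Answer: 2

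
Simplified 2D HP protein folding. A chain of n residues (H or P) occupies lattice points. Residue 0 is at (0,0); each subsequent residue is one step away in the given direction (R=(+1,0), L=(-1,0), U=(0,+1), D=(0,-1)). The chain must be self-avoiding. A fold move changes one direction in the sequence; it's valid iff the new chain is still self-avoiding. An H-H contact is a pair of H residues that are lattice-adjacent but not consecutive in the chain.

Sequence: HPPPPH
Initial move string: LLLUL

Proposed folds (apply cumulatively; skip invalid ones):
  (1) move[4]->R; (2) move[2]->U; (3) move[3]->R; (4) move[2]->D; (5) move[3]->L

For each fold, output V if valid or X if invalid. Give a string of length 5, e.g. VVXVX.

Answer: VVVVX

Derivation:
Initial: LLLUL -> [(0, 0), (-1, 0), (-2, 0), (-3, 0), (-3, 1), (-4, 1)]
Fold 1: move[4]->R => LLLUR VALID
Fold 2: move[2]->U => LLUUR VALID
Fold 3: move[3]->R => LLURR VALID
Fold 4: move[2]->D => LLDRR VALID
Fold 5: move[3]->L => LLDLR INVALID (collision), skipped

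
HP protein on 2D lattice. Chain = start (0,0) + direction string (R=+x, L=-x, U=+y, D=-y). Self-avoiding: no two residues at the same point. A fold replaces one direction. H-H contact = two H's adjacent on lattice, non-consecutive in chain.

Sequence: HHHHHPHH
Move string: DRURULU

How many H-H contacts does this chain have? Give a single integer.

Answer: 2

Derivation:
Positions: [(0, 0), (0, -1), (1, -1), (1, 0), (2, 0), (2, 1), (1, 1), (1, 2)]
H-H contact: residue 0 @(0,0) - residue 3 @(1, 0)
H-H contact: residue 3 @(1,0) - residue 6 @(1, 1)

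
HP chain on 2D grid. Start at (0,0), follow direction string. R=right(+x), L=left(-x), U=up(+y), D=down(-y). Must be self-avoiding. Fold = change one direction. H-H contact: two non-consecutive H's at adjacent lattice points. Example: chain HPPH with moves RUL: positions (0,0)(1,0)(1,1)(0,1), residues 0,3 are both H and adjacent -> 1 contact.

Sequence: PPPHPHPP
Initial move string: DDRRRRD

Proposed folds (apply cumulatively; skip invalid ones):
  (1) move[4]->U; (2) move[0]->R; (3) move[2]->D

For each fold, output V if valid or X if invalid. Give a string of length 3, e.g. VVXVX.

Answer: VVV

Derivation:
Initial: DDRRRRD -> [(0, 0), (0, -1), (0, -2), (1, -2), (2, -2), (3, -2), (4, -2), (4, -3)]
Fold 1: move[4]->U => DDRRURD VALID
Fold 2: move[0]->R => RDRRURD VALID
Fold 3: move[2]->D => RDDRURD VALID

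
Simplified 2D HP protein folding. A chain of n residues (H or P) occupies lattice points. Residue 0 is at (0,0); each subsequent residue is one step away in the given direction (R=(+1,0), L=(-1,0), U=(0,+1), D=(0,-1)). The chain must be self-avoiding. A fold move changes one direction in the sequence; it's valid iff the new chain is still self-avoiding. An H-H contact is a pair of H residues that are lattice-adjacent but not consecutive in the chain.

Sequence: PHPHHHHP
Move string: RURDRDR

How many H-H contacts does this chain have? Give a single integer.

Positions: [(0, 0), (1, 0), (1, 1), (2, 1), (2, 0), (3, 0), (3, -1), (4, -1)]
H-H contact: residue 1 @(1,0) - residue 4 @(2, 0)

Answer: 1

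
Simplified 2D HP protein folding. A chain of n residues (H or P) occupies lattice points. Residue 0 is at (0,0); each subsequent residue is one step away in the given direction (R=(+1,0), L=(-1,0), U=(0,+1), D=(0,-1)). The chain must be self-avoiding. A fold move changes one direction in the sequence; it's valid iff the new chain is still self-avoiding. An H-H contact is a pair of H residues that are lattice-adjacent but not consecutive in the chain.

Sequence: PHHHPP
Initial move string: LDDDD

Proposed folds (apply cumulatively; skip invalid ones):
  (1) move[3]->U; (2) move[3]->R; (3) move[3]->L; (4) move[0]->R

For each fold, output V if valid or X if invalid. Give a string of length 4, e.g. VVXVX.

Initial: LDDDD -> [(0, 0), (-1, 0), (-1, -1), (-1, -2), (-1, -3), (-1, -4)]
Fold 1: move[3]->U => LDDUD INVALID (collision), skipped
Fold 2: move[3]->R => LDDRD VALID
Fold 3: move[3]->L => LDDLD VALID
Fold 4: move[0]->R => RDDLD VALID

Answer: XVVV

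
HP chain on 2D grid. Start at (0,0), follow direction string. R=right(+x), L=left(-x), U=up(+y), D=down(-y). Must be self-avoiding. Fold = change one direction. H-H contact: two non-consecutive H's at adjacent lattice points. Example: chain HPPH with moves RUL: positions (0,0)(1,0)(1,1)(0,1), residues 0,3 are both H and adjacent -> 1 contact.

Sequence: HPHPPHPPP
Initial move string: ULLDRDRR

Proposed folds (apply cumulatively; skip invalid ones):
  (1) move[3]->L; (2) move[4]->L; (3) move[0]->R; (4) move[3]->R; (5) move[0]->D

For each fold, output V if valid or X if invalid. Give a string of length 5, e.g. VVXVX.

Answer: XVXXV

Derivation:
Initial: ULLDRDRR -> [(0, 0), (0, 1), (-1, 1), (-2, 1), (-2, 0), (-1, 0), (-1, -1), (0, -1), (1, -1)]
Fold 1: move[3]->L => ULLLRDRR INVALID (collision), skipped
Fold 2: move[4]->L => ULLDLDRR VALID
Fold 3: move[0]->R => RLLDLDRR INVALID (collision), skipped
Fold 4: move[3]->R => ULLRLDRR INVALID (collision), skipped
Fold 5: move[0]->D => DLLDLDRR VALID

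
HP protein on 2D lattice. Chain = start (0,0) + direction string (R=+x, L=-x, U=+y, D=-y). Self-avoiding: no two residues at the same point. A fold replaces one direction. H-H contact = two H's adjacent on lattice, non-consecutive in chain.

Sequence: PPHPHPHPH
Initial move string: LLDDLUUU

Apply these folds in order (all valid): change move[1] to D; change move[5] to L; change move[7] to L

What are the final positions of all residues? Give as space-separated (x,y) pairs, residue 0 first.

Initial moves: LLDDLUUU
Fold: move[1]->D => LDDDLUUU (positions: [(0, 0), (-1, 0), (-1, -1), (-1, -2), (-1, -3), (-2, -3), (-2, -2), (-2, -1), (-2, 0)])
Fold: move[5]->L => LDDDLLUU (positions: [(0, 0), (-1, 0), (-1, -1), (-1, -2), (-1, -3), (-2, -3), (-3, -3), (-3, -2), (-3, -1)])
Fold: move[7]->L => LDDDLLUL (positions: [(0, 0), (-1, 0), (-1, -1), (-1, -2), (-1, -3), (-2, -3), (-3, -3), (-3, -2), (-4, -2)])

Answer: (0,0) (-1,0) (-1,-1) (-1,-2) (-1,-3) (-2,-3) (-3,-3) (-3,-2) (-4,-2)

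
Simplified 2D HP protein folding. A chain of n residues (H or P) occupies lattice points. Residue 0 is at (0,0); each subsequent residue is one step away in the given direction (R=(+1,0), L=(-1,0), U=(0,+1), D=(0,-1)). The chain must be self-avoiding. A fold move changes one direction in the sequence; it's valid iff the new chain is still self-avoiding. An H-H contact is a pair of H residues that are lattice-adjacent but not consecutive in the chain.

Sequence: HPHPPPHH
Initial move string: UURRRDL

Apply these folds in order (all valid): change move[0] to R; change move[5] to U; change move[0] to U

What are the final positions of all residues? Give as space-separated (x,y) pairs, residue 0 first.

Answer: (0,0) (0,1) (0,2) (1,2) (2,2) (3,2) (3,3) (2,3)

Derivation:
Initial moves: UURRRDL
Fold: move[0]->R => RURRRDL (positions: [(0, 0), (1, 0), (1, 1), (2, 1), (3, 1), (4, 1), (4, 0), (3, 0)])
Fold: move[5]->U => RURRRUL (positions: [(0, 0), (1, 0), (1, 1), (2, 1), (3, 1), (4, 1), (4, 2), (3, 2)])
Fold: move[0]->U => UURRRUL (positions: [(0, 0), (0, 1), (0, 2), (1, 2), (2, 2), (3, 2), (3, 3), (2, 3)])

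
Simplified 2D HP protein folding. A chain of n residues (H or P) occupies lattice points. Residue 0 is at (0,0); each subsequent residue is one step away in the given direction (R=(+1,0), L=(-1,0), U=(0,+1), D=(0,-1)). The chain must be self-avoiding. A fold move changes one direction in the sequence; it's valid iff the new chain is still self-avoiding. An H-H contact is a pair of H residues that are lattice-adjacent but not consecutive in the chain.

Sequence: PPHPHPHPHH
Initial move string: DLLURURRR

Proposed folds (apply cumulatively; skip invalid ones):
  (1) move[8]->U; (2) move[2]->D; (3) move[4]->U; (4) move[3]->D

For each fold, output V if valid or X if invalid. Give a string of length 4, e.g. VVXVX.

Answer: VXVX

Derivation:
Initial: DLLURURRR -> [(0, 0), (0, -1), (-1, -1), (-2, -1), (-2, 0), (-1, 0), (-1, 1), (0, 1), (1, 1), (2, 1)]
Fold 1: move[8]->U => DLLURURRU VALID
Fold 2: move[2]->D => DLDURURRU INVALID (collision), skipped
Fold 3: move[4]->U => DLLUUURRU VALID
Fold 4: move[3]->D => DLLDUURRU INVALID (collision), skipped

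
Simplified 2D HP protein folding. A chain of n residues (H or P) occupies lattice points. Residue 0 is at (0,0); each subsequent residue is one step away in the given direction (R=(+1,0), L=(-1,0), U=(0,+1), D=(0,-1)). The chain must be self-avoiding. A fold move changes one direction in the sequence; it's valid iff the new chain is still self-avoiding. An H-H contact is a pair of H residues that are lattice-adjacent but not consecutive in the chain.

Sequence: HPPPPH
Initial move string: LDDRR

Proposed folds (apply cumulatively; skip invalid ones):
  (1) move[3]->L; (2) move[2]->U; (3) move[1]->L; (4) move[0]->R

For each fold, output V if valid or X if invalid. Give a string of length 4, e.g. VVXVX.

Answer: XXVX

Derivation:
Initial: LDDRR -> [(0, 0), (-1, 0), (-1, -1), (-1, -2), (0, -2), (1, -2)]
Fold 1: move[3]->L => LDDLR INVALID (collision), skipped
Fold 2: move[2]->U => LDURR INVALID (collision), skipped
Fold 3: move[1]->L => LLDRR VALID
Fold 4: move[0]->R => RLDRR INVALID (collision), skipped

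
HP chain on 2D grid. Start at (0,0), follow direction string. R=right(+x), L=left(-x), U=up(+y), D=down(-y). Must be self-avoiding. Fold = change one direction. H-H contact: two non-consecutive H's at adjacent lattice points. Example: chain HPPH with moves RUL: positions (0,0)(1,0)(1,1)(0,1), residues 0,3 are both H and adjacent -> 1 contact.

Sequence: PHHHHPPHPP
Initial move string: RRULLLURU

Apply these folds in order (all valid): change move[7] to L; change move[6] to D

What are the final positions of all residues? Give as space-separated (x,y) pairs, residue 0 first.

Initial moves: RRULLLURU
Fold: move[7]->L => RRULLLULU (positions: [(0, 0), (1, 0), (2, 0), (2, 1), (1, 1), (0, 1), (-1, 1), (-1, 2), (-2, 2), (-2, 3)])
Fold: move[6]->D => RRULLLDLU (positions: [(0, 0), (1, 0), (2, 0), (2, 1), (1, 1), (0, 1), (-1, 1), (-1, 0), (-2, 0), (-2, 1)])

Answer: (0,0) (1,0) (2,0) (2,1) (1,1) (0,1) (-1,1) (-1,0) (-2,0) (-2,1)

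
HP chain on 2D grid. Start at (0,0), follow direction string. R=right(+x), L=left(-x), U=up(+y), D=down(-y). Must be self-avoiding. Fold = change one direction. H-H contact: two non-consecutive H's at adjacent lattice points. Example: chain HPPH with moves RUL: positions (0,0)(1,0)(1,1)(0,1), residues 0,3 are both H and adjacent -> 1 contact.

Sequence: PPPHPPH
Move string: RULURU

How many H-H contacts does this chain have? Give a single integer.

Positions: [(0, 0), (1, 0), (1, 1), (0, 1), (0, 2), (1, 2), (1, 3)]
No H-H contacts found.

Answer: 0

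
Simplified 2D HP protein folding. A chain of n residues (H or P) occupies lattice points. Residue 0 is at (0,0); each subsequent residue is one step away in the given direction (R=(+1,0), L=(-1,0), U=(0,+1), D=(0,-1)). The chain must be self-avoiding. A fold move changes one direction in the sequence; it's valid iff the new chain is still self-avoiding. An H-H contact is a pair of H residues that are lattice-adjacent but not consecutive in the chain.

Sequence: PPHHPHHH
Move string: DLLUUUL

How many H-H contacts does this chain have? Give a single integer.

Positions: [(0, 0), (0, -1), (-1, -1), (-2, -1), (-2, 0), (-2, 1), (-2, 2), (-3, 2)]
No H-H contacts found.

Answer: 0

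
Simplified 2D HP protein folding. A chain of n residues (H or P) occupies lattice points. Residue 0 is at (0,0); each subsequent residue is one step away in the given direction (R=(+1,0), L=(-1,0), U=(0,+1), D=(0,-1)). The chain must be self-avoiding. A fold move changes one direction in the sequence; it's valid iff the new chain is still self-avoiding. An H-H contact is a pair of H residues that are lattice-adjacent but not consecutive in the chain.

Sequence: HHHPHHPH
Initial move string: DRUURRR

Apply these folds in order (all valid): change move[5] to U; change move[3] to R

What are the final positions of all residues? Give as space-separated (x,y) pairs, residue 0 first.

Initial moves: DRUURRR
Fold: move[5]->U => DRUURUR (positions: [(0, 0), (0, -1), (1, -1), (1, 0), (1, 1), (2, 1), (2, 2), (3, 2)])
Fold: move[3]->R => DRURRUR (positions: [(0, 0), (0, -1), (1, -1), (1, 0), (2, 0), (3, 0), (3, 1), (4, 1)])

Answer: (0,0) (0,-1) (1,-1) (1,0) (2,0) (3,0) (3,1) (4,1)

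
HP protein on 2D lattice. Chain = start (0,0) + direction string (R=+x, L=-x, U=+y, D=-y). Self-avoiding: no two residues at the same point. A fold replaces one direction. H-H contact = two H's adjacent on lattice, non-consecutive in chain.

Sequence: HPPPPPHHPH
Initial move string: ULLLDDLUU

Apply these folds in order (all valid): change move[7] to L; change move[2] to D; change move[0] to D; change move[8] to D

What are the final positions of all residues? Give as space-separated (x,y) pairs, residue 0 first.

Answer: (0,0) (0,-1) (-1,-1) (-1,-2) (-2,-2) (-2,-3) (-2,-4) (-3,-4) (-4,-4) (-4,-5)

Derivation:
Initial moves: ULLLDDLUU
Fold: move[7]->L => ULLLDDLLU (positions: [(0, 0), (0, 1), (-1, 1), (-2, 1), (-3, 1), (-3, 0), (-3, -1), (-4, -1), (-5, -1), (-5, 0)])
Fold: move[2]->D => ULDLDDLLU (positions: [(0, 0), (0, 1), (-1, 1), (-1, 0), (-2, 0), (-2, -1), (-2, -2), (-3, -2), (-4, -2), (-4, -1)])
Fold: move[0]->D => DLDLDDLLU (positions: [(0, 0), (0, -1), (-1, -1), (-1, -2), (-2, -2), (-2, -3), (-2, -4), (-3, -4), (-4, -4), (-4, -3)])
Fold: move[8]->D => DLDLDDLLD (positions: [(0, 0), (0, -1), (-1, -1), (-1, -2), (-2, -2), (-2, -3), (-2, -4), (-3, -4), (-4, -4), (-4, -5)])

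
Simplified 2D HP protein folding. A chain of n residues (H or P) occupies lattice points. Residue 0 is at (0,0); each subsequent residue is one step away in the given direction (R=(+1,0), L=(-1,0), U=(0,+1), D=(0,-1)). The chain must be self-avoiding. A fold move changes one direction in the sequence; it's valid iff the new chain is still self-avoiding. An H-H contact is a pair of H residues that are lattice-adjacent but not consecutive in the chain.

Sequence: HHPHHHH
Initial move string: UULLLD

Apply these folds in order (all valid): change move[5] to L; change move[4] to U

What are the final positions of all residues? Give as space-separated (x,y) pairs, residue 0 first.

Initial moves: UULLLD
Fold: move[5]->L => UULLLL (positions: [(0, 0), (0, 1), (0, 2), (-1, 2), (-2, 2), (-3, 2), (-4, 2)])
Fold: move[4]->U => UULLUL (positions: [(0, 0), (0, 1), (0, 2), (-1, 2), (-2, 2), (-2, 3), (-3, 3)])

Answer: (0,0) (0,1) (0,2) (-1,2) (-2,2) (-2,3) (-3,3)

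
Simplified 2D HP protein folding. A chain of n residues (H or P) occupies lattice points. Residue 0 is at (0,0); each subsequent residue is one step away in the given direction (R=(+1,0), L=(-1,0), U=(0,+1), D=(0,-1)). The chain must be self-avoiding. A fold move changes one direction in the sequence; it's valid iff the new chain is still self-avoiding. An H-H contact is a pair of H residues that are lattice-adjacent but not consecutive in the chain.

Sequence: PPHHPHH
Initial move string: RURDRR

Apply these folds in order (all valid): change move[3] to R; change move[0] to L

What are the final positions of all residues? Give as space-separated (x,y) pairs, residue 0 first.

Answer: (0,0) (-1,0) (-1,1) (0,1) (1,1) (2,1) (3,1)

Derivation:
Initial moves: RURDRR
Fold: move[3]->R => RURRRR (positions: [(0, 0), (1, 0), (1, 1), (2, 1), (3, 1), (4, 1), (5, 1)])
Fold: move[0]->L => LURRRR (positions: [(0, 0), (-1, 0), (-1, 1), (0, 1), (1, 1), (2, 1), (3, 1)])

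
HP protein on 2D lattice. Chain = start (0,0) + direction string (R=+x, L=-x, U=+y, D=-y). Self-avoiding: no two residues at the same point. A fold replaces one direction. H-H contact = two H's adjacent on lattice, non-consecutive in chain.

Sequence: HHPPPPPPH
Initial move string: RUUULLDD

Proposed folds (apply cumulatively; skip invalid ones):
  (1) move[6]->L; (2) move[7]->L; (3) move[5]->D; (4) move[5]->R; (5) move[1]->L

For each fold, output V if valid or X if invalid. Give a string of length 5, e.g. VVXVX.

Initial: RUUULLDD -> [(0, 0), (1, 0), (1, 1), (1, 2), (1, 3), (0, 3), (-1, 3), (-1, 2), (-1, 1)]
Fold 1: move[6]->L => RUUULLLD VALID
Fold 2: move[7]->L => RUUULLLL VALID
Fold 3: move[5]->D => RUUULDLL VALID
Fold 4: move[5]->R => RUUULRLL INVALID (collision), skipped
Fold 5: move[1]->L => RLUULDLL INVALID (collision), skipped

Answer: VVVXX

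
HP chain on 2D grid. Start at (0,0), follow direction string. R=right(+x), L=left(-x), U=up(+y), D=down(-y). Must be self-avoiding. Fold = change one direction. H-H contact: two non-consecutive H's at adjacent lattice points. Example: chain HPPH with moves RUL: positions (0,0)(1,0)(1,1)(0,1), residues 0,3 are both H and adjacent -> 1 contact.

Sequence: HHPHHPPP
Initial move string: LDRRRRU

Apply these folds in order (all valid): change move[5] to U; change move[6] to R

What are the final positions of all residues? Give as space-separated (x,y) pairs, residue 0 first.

Answer: (0,0) (-1,0) (-1,-1) (0,-1) (1,-1) (2,-1) (2,0) (3,0)

Derivation:
Initial moves: LDRRRRU
Fold: move[5]->U => LDRRRUU (positions: [(0, 0), (-1, 0), (-1, -1), (0, -1), (1, -1), (2, -1), (2, 0), (2, 1)])
Fold: move[6]->R => LDRRRUR (positions: [(0, 0), (-1, 0), (-1, -1), (0, -1), (1, -1), (2, -1), (2, 0), (3, 0)])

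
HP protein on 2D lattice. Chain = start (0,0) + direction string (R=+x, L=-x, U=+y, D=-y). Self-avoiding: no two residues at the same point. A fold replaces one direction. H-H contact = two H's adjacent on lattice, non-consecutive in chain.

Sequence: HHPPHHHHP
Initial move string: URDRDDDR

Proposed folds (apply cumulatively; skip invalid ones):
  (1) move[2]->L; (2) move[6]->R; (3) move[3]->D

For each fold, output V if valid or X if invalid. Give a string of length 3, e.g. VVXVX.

Initial: URDRDDDR -> [(0, 0), (0, 1), (1, 1), (1, 0), (2, 0), (2, -1), (2, -2), (2, -3), (3, -3)]
Fold 1: move[2]->L => URLRDDDR INVALID (collision), skipped
Fold 2: move[6]->R => URDRDDRR VALID
Fold 3: move[3]->D => URDDDDRR VALID

Answer: XVV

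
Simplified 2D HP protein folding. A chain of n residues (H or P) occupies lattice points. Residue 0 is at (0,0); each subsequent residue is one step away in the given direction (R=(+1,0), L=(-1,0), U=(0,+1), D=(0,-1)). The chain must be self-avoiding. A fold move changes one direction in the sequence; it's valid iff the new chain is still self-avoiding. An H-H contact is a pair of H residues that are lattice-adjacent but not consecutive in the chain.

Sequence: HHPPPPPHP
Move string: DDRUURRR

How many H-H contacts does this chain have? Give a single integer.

Positions: [(0, 0), (0, -1), (0, -2), (1, -2), (1, -1), (1, 0), (2, 0), (3, 0), (4, 0)]
No H-H contacts found.

Answer: 0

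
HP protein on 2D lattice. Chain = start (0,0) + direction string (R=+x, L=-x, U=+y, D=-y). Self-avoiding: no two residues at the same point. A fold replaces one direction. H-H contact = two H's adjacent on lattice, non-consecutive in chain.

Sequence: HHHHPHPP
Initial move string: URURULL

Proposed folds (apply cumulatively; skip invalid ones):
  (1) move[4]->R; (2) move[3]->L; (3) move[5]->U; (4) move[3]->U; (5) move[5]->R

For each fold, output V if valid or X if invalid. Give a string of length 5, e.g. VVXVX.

Answer: XVVVX

Derivation:
Initial: URURULL -> [(0, 0), (0, 1), (1, 1), (1, 2), (2, 2), (2, 3), (1, 3), (0, 3)]
Fold 1: move[4]->R => URURRLL INVALID (collision), skipped
Fold 2: move[3]->L => URULULL VALID
Fold 3: move[5]->U => URULUUL VALID
Fold 4: move[3]->U => URUUUUL VALID
Fold 5: move[5]->R => URUUURL INVALID (collision), skipped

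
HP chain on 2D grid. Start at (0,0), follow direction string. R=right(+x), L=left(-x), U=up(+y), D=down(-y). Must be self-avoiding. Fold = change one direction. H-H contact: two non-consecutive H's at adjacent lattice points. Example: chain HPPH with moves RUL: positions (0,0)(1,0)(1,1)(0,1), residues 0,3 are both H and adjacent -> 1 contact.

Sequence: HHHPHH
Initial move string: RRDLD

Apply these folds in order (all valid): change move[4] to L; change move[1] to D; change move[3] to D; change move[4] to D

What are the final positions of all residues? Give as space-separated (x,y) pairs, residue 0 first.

Initial moves: RRDLD
Fold: move[4]->L => RRDLL (positions: [(0, 0), (1, 0), (2, 0), (2, -1), (1, -1), (0, -1)])
Fold: move[1]->D => RDDLL (positions: [(0, 0), (1, 0), (1, -1), (1, -2), (0, -2), (-1, -2)])
Fold: move[3]->D => RDDDL (positions: [(0, 0), (1, 0), (1, -1), (1, -2), (1, -3), (0, -3)])
Fold: move[4]->D => RDDDD (positions: [(0, 0), (1, 0), (1, -1), (1, -2), (1, -3), (1, -4)])

Answer: (0,0) (1,0) (1,-1) (1,-2) (1,-3) (1,-4)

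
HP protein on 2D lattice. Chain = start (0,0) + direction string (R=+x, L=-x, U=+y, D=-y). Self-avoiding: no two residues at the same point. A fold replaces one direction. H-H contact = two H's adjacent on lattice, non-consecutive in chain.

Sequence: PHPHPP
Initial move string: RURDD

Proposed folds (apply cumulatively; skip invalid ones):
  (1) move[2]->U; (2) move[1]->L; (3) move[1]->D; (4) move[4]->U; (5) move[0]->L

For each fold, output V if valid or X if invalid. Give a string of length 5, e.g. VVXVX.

Answer: XXVXV

Derivation:
Initial: RURDD -> [(0, 0), (1, 0), (1, 1), (2, 1), (2, 0), (2, -1)]
Fold 1: move[2]->U => RUUDD INVALID (collision), skipped
Fold 2: move[1]->L => RLRDD INVALID (collision), skipped
Fold 3: move[1]->D => RDRDD VALID
Fold 4: move[4]->U => RDRDU INVALID (collision), skipped
Fold 5: move[0]->L => LDRDD VALID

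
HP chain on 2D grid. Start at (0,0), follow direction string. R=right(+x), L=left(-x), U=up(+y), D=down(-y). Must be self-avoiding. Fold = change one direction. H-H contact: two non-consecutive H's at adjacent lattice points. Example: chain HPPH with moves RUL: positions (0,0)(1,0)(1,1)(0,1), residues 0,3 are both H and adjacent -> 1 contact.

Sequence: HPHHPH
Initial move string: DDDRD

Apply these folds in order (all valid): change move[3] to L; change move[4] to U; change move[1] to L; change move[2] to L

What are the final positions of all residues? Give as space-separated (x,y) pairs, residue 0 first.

Answer: (0,0) (0,-1) (-1,-1) (-2,-1) (-3,-1) (-3,0)

Derivation:
Initial moves: DDDRD
Fold: move[3]->L => DDDLD (positions: [(0, 0), (0, -1), (0, -2), (0, -3), (-1, -3), (-1, -4)])
Fold: move[4]->U => DDDLU (positions: [(0, 0), (0, -1), (0, -2), (0, -3), (-1, -3), (-1, -2)])
Fold: move[1]->L => DLDLU (positions: [(0, 0), (0, -1), (-1, -1), (-1, -2), (-2, -2), (-2, -1)])
Fold: move[2]->L => DLLLU (positions: [(0, 0), (0, -1), (-1, -1), (-2, -1), (-3, -1), (-3, 0)])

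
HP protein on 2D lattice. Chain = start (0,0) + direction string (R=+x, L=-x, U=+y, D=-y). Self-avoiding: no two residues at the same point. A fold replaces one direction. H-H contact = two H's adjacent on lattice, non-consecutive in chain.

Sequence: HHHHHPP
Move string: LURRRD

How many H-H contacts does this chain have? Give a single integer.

Positions: [(0, 0), (-1, 0), (-1, 1), (0, 1), (1, 1), (2, 1), (2, 0)]
H-H contact: residue 0 @(0,0) - residue 3 @(0, 1)

Answer: 1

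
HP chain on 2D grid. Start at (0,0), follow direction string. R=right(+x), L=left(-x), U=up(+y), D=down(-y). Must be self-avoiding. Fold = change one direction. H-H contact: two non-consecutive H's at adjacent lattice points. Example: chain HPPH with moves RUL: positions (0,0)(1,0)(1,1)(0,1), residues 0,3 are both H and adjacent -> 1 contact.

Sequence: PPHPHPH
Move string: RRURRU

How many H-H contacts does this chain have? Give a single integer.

Answer: 0

Derivation:
Positions: [(0, 0), (1, 0), (2, 0), (2, 1), (3, 1), (4, 1), (4, 2)]
No H-H contacts found.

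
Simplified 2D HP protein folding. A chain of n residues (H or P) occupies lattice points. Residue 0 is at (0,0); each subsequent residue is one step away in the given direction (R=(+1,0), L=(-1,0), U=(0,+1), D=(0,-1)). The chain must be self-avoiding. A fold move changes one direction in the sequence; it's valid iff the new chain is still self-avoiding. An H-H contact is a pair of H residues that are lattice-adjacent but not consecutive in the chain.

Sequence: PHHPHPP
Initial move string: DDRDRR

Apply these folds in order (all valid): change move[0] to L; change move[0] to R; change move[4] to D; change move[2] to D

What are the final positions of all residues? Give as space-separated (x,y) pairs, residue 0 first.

Initial moves: DDRDRR
Fold: move[0]->L => LDRDRR (positions: [(0, 0), (-1, 0), (-1, -1), (0, -1), (0, -2), (1, -2), (2, -2)])
Fold: move[0]->R => RDRDRR (positions: [(0, 0), (1, 0), (1, -1), (2, -1), (2, -2), (3, -2), (4, -2)])
Fold: move[4]->D => RDRDDR (positions: [(0, 0), (1, 0), (1, -1), (2, -1), (2, -2), (2, -3), (3, -3)])
Fold: move[2]->D => RDDDDR (positions: [(0, 0), (1, 0), (1, -1), (1, -2), (1, -3), (1, -4), (2, -4)])

Answer: (0,0) (1,0) (1,-1) (1,-2) (1,-3) (1,-4) (2,-4)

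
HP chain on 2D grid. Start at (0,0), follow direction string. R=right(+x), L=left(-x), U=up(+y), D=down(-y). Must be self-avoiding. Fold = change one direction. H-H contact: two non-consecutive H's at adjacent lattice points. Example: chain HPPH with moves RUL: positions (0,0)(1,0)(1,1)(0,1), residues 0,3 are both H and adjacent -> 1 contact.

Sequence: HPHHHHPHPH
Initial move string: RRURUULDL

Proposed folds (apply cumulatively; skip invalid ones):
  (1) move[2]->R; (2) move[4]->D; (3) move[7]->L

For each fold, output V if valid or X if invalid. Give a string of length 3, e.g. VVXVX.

Initial: RRURUULDL -> [(0, 0), (1, 0), (2, 0), (2, 1), (3, 1), (3, 2), (3, 3), (2, 3), (2, 2), (1, 2)]
Fold 1: move[2]->R => RRRRUULDL VALID
Fold 2: move[4]->D => RRRRDULDL INVALID (collision), skipped
Fold 3: move[7]->L => RRRRUULLL VALID

Answer: VXV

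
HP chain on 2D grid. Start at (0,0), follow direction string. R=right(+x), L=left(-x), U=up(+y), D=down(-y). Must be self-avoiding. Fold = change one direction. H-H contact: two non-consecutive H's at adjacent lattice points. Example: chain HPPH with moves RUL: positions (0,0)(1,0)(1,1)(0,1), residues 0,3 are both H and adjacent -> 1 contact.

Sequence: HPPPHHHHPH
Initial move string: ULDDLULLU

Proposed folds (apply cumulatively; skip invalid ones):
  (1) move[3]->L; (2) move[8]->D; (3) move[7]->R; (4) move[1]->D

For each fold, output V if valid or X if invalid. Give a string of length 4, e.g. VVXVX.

Answer: VVXX

Derivation:
Initial: ULDDLULLU -> [(0, 0), (0, 1), (-1, 1), (-1, 0), (-1, -1), (-2, -1), (-2, 0), (-3, 0), (-4, 0), (-4, 1)]
Fold 1: move[3]->L => ULDLLULLU VALID
Fold 2: move[8]->D => ULDLLULLD VALID
Fold 3: move[7]->R => ULDLLULRD INVALID (collision), skipped
Fold 4: move[1]->D => UDDLLULLD INVALID (collision), skipped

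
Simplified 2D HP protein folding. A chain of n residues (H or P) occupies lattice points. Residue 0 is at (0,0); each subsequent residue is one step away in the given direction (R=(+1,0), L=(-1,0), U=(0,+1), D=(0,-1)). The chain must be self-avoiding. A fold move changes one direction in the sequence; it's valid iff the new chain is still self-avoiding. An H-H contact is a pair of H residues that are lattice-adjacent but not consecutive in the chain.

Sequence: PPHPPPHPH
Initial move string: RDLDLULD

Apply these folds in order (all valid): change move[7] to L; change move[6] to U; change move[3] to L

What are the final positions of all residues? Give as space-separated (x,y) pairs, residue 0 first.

Answer: (0,0) (1,0) (1,-1) (0,-1) (-1,-1) (-2,-1) (-2,0) (-2,1) (-3,1)

Derivation:
Initial moves: RDLDLULD
Fold: move[7]->L => RDLDLULL (positions: [(0, 0), (1, 0), (1, -1), (0, -1), (0, -2), (-1, -2), (-1, -1), (-2, -1), (-3, -1)])
Fold: move[6]->U => RDLDLUUL (positions: [(0, 0), (1, 0), (1, -1), (0, -1), (0, -2), (-1, -2), (-1, -1), (-1, 0), (-2, 0)])
Fold: move[3]->L => RDLLLUUL (positions: [(0, 0), (1, 0), (1, -1), (0, -1), (-1, -1), (-2, -1), (-2, 0), (-2, 1), (-3, 1)])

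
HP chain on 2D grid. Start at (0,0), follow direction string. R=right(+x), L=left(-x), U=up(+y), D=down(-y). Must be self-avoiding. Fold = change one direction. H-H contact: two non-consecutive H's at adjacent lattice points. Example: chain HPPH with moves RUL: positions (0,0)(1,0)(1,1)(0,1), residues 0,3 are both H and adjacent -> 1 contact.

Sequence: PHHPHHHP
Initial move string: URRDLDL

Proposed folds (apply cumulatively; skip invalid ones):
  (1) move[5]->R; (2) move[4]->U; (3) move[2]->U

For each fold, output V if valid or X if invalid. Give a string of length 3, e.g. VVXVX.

Initial: URRDLDL -> [(0, 0), (0, 1), (1, 1), (2, 1), (2, 0), (1, 0), (1, -1), (0, -1)]
Fold 1: move[5]->R => URRDLRL INVALID (collision), skipped
Fold 2: move[4]->U => URRDUDL INVALID (collision), skipped
Fold 3: move[2]->U => URUDLDL INVALID (collision), skipped

Answer: XXX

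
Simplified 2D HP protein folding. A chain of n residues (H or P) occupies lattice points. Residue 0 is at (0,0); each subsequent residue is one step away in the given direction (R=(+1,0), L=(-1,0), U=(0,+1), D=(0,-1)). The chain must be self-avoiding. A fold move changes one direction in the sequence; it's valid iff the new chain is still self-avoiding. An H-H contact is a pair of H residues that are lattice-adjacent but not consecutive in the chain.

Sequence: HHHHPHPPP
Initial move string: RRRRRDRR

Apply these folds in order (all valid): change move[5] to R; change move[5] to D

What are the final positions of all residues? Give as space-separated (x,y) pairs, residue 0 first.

Answer: (0,0) (1,0) (2,0) (3,0) (4,0) (5,0) (5,-1) (6,-1) (7,-1)

Derivation:
Initial moves: RRRRRDRR
Fold: move[5]->R => RRRRRRRR (positions: [(0, 0), (1, 0), (2, 0), (3, 0), (4, 0), (5, 0), (6, 0), (7, 0), (8, 0)])
Fold: move[5]->D => RRRRRDRR (positions: [(0, 0), (1, 0), (2, 0), (3, 0), (4, 0), (5, 0), (5, -1), (6, -1), (7, -1)])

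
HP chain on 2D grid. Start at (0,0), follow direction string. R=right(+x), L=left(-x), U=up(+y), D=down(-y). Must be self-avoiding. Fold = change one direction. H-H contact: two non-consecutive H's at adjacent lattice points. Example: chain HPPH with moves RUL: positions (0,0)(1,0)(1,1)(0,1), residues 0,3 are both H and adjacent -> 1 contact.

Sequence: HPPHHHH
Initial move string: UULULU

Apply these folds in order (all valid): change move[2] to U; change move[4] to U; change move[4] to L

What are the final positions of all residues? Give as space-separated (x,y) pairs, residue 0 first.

Answer: (0,0) (0,1) (0,2) (0,3) (0,4) (-1,4) (-1,5)

Derivation:
Initial moves: UULULU
Fold: move[2]->U => UUUULU (positions: [(0, 0), (0, 1), (0, 2), (0, 3), (0, 4), (-1, 4), (-1, 5)])
Fold: move[4]->U => UUUUUU (positions: [(0, 0), (0, 1), (0, 2), (0, 3), (0, 4), (0, 5), (0, 6)])
Fold: move[4]->L => UUUULU (positions: [(0, 0), (0, 1), (0, 2), (0, 3), (0, 4), (-1, 4), (-1, 5)])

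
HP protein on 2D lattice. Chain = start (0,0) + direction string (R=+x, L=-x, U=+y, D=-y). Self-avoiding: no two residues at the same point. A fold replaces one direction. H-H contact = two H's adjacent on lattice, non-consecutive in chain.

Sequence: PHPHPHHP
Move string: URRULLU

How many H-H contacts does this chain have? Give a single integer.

Positions: [(0, 0), (0, 1), (1, 1), (2, 1), (2, 2), (1, 2), (0, 2), (0, 3)]
H-H contact: residue 1 @(0,1) - residue 6 @(0, 2)

Answer: 1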